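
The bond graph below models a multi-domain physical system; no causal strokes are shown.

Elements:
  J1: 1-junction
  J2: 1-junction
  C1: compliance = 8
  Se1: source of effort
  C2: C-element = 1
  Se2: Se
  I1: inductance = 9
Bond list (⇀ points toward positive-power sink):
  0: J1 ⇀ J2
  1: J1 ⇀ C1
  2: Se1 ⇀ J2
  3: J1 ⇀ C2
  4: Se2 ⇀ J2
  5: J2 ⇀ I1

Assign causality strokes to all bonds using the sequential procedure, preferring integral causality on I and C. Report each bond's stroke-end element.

b0 |J2
b1 |J1
b2 |J2
b3 |J1
b4 |J2
b5 |I1

#2 stroke at J2  (source Se1 imposes e)
#4 stroke at J2  (source Se2 imposes e)
#1 stroke at J1  (C1 outputs effort q/C1)
#3 stroke at J1  (C2 integral (e out))
#0 stroke at J2  (closing 1-jn rule on J1)
#5 stroke at I1  (J2: last free bond brings flow in)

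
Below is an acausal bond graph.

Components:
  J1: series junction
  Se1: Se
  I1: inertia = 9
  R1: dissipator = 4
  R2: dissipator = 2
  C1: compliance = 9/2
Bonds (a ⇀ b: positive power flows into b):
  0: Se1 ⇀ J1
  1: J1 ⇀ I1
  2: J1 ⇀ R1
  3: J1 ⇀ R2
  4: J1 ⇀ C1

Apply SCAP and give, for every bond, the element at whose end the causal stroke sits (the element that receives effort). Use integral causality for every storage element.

b0 stroke→J1  (Se1 (Se) sets effort on bond)
b1 stroke→I1  (I1: I, integral causality)
b2 stroke→J1  (J1: bond 1 brought flow, rest push out)
b3 stroke→J1  (J1: bond 1 brought flow, rest push out)
b4 stroke→J1  (J1: bond 1 brought flow, rest push out)

b0 stroke at J1
b1 stroke at I1
b2 stroke at J1
b3 stroke at J1
b4 stroke at J1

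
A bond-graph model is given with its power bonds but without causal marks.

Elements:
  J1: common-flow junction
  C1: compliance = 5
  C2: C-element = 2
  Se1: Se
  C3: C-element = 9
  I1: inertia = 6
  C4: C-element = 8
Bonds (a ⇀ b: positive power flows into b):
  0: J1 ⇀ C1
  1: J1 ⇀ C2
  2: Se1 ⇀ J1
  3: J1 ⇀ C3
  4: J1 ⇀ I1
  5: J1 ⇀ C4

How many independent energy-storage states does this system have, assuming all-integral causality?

#2 →J1  (source Se1 imposes e)
#0 →J1  (C1 integral (e out))
#1 →J1  (C2: C, integral causality)
#3 →J1  (C3 integral (e out))
#4 →I1  (I1 integral (f out))
#5 →J1  (J1: bond 4 brought flow, rest push out)

5  (C1, C2, C3, C4, I1 all integral)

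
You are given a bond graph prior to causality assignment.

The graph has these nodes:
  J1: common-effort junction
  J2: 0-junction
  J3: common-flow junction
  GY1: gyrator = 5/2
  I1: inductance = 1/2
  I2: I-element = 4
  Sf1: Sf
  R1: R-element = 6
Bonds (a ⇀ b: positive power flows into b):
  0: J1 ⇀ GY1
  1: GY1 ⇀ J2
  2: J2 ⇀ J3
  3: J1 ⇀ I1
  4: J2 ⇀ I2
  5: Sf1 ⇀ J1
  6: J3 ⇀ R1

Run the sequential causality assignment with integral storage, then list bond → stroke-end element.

b0 stroke→J1
b1 stroke→J2
b2 stroke→J3
b3 stroke→I1
b4 stroke→I2
b5 stroke→Sf1
b6 stroke→R1

#5 stroke→Sf1  (Sf1 fixes flow; stroke at Sf1)
#3 stroke→I1  (I1 outputs flow p/I1)
#0 stroke→J1  (J1: last free bond brings effort in)
#1 stroke→J2  (through GY1, causality inverts; strokes same side of GY1)
#2 stroke→J3  (J2 effort already set via bond 1)
#4 stroke→I2  (0-jn J2 has e-setter on 1)
#6 stroke→R1  (J3 needs exactly one f-in)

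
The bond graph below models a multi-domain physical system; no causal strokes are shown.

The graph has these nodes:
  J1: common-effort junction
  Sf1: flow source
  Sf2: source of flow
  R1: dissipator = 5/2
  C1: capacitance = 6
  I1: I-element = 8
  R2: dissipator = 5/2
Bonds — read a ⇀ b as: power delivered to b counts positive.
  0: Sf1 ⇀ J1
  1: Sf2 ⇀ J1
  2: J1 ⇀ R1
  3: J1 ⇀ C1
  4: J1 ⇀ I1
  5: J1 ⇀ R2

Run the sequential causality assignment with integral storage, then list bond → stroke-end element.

#0 |Sf1  (source Sf1 imposes f)
#1 |Sf2  (source Sf2 imposes f)
#3 |J1  (C1 integral (e out))
#2 |R1  (0-jn J1 has e-setter on 3)
#4 |I1  (J1 effort already set via bond 3)
#5 |R2  (J1: bond 3 brought effort, rest push out)

bond 0 stroke→Sf1
bond 1 stroke→Sf2
bond 2 stroke→R1
bond 3 stroke→J1
bond 4 stroke→I1
bond 5 stroke→R2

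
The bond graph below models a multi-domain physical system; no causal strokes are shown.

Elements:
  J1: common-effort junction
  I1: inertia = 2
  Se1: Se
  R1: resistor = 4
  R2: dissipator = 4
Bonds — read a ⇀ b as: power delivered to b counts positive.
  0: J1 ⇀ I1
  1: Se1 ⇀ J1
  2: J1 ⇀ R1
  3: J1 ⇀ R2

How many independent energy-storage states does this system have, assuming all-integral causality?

1  (I1 all integral)

b1 →J1  (source Se1 imposes e)
b0 →I1  (J1 effort already set via bond 1)
b2 →R1  (J1 effort already set via bond 1)
b3 →R2  (common-e at J1 fixed by 1)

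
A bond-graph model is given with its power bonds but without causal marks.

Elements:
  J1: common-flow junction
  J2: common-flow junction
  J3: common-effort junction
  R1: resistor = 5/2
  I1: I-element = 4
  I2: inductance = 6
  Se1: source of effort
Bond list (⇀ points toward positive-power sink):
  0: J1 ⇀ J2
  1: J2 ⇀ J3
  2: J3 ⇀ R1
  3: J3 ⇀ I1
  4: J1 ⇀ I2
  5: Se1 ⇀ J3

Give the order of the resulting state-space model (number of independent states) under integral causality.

b5 stroke→J3  (Se1 fixes effort; stroke away)
b1 stroke→J2  (J3: bond 5 brought effort, rest push out)
b2 stroke→R1  (J3: bond 5 brought effort, rest push out)
b3 stroke→I1  (common-e at J3 fixed by 5)
b0 stroke→J1  (J2: last free bond brings flow in)
b4 stroke→I2  (only one flow-in slot at J1)

2  (I1, I2 all integral)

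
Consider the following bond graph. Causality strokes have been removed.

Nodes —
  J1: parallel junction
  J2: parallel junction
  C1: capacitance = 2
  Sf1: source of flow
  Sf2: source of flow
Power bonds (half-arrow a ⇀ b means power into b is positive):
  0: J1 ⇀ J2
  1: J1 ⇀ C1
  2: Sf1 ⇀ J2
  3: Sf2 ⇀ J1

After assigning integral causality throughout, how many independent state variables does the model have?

1  (C1 all integral)

#2 stroke→Sf1  (Sf1 (Sf) sets flow on bond)
#3 stroke→Sf2  (Sf2: flow source, stroke at near end)
#0 stroke→J2  (closing 0-jn rule on J2)
#1 stroke→J1  (only one effort-in slot at J1)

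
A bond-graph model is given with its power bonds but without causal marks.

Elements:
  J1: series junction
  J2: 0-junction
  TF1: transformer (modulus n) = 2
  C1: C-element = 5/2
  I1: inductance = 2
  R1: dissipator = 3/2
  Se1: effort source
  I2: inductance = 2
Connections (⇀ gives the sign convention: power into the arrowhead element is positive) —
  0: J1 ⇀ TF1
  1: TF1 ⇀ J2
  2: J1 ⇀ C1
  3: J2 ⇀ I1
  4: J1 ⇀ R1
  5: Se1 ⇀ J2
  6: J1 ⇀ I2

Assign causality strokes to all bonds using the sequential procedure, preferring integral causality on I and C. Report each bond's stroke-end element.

b5 stroke at J2  (Se1: effort source, stroke at far end)
b1 stroke at TF1  (J2: bond 5 brought effort, rest push out)
b3 stroke at I1  (J2 effort already set via bond 5)
b0 stroke at J1  (through TF1, causality passes straight; one stroke at TF1)
b2 stroke at J1  (C1: C, integral causality)
b6 stroke at I2  (prefer integral on I2)
b4 stroke at J1  (1-jn J1 has f-setter on 6)

bond 0 →J1
bond 1 →TF1
bond 2 →J1
bond 3 →I1
bond 4 →J1
bond 5 →J2
bond 6 →I2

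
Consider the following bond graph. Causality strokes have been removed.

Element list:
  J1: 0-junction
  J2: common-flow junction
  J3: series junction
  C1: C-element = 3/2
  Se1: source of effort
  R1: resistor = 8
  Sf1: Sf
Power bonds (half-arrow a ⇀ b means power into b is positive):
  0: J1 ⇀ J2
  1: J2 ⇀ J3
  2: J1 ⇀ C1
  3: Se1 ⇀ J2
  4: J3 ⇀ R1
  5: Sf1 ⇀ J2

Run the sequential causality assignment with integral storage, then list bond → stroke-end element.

#0 →J2
#1 →J2
#2 →J1
#3 →J2
#4 →J3
#5 →Sf1

bond 3 stroke→J2  (Se1: effort source, stroke at far end)
bond 5 stroke→Sf1  (Sf1 fixes flow; stroke at Sf1)
bond 0 stroke→J2  (J2 flow already set via bond 5)
bond 1 stroke→J2  (J2 flow already set via bond 5)
bond 4 stroke→J3  (J3: bond 1 brought flow, rest push out)
bond 2 stroke→J1  (J1 needs exactly one e-in)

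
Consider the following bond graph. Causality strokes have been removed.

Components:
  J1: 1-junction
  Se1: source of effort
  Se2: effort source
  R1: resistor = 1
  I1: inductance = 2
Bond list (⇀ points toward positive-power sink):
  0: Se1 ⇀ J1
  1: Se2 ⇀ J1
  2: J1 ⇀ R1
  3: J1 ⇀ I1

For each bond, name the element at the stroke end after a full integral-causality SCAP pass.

bond 0 stroke→J1  (Se1 fixes effort; stroke away)
bond 1 stroke→J1  (Se2 fixes effort; stroke away)
bond 3 stroke→I1  (I1 integral (f out))
bond 2 stroke→J1  (J1 flow already set via bond 3)

bond 0 →J1
bond 1 →J1
bond 2 →J1
bond 3 →I1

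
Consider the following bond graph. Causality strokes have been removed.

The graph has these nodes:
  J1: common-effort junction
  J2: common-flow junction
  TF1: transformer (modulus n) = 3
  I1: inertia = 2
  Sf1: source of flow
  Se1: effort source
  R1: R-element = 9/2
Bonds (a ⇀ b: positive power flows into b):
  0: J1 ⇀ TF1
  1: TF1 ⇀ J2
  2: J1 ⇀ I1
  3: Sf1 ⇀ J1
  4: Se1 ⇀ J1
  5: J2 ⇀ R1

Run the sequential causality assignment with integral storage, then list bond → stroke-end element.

b3 |Sf1  (Sf1 (Sf) sets flow on bond)
b4 |J1  (Se1: effort source, stroke at far end)
b0 |TF1  (J1 effort already set via bond 4)
b2 |I1  (common-e at J1 fixed by 4)
b1 |J2  (TF TF1: opposite of bond 0)
b5 |R1  (J2: last free bond brings flow in)

bond 0 →TF1
bond 1 →J2
bond 2 →I1
bond 3 →Sf1
bond 4 →J1
bond 5 →R1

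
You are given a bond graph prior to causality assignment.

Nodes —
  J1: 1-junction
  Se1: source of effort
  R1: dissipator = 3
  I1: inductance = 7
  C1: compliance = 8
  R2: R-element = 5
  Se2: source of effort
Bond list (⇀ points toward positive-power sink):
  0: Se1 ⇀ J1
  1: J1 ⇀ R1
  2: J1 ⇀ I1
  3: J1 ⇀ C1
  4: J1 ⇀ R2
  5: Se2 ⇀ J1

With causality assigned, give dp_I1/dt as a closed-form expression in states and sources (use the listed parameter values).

dp_I1/dt = E_Se1 + E_Se2 - 8*p_I1/7 - q_C1/8

β0 →J1  (Se1: effort source, stroke at far end)
β5 →J1  (Se2: effort source, stroke at far end)
β2 →I1  (I1 outputs flow p/I1)
β1 →J1  (J1: bond 2 brought flow, rest push out)
β3 →J1  (J1 flow already set via bond 2)
β4 →J1  (J1 flow already set via bond 2)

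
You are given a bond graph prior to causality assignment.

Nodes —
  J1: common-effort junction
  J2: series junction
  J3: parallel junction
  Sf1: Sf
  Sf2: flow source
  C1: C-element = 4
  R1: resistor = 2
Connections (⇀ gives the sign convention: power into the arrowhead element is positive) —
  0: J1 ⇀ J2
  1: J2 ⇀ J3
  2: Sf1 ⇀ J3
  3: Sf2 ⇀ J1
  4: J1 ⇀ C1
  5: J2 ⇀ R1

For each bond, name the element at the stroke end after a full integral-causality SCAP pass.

#2 |Sf1  (Sf1: flow source, stroke at near end)
#3 |Sf2  (source Sf2 imposes f)
#1 |J3  (J3 needs exactly one e-in)
#0 |J2  (J2 flow already set via bond 1)
#5 |J2  (1-jn J2 has f-setter on 1)
#4 |J1  (closing 0-jn rule on J1)

#0 stroke→J2
#1 stroke→J3
#2 stroke→Sf1
#3 stroke→Sf2
#4 stroke→J1
#5 stroke→J2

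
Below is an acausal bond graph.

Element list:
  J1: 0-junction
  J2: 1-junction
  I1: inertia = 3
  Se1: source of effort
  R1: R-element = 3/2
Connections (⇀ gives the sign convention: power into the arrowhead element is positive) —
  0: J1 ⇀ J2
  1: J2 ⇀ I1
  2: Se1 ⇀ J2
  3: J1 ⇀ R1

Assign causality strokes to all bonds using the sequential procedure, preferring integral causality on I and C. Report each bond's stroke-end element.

#2 stroke at J2  (Se1 fixes effort; stroke away)
#1 stroke at I1  (prefer integral on I1)
#0 stroke at J2  (1-jn J2 has f-setter on 1)
#3 stroke at J1  (closing 0-jn rule on J1)

b0 stroke→J2
b1 stroke→I1
b2 stroke→J2
b3 stroke→J1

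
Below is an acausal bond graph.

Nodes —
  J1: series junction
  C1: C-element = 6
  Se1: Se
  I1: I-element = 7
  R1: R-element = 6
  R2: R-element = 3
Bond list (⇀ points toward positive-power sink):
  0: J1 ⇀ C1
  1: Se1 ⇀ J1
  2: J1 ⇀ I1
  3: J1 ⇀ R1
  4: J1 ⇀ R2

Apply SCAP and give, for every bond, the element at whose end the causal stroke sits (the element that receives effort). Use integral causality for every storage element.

bond 0 →J1
bond 1 →J1
bond 2 →I1
bond 3 →J1
bond 4 →J1

#1 |J1  (source Se1 imposes e)
#0 |J1  (C1 integral (e out))
#2 |I1  (prefer integral on I1)
#3 |J1  (J1: bond 2 brought flow, rest push out)
#4 |J1  (common-f at J1 fixed by 2)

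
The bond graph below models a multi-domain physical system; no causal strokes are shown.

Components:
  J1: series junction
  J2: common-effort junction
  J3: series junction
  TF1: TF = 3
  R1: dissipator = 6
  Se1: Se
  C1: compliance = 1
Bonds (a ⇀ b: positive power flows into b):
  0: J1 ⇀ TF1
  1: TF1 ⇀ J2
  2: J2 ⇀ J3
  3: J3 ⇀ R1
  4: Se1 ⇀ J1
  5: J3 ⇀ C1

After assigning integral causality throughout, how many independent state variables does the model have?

1  (C1 all integral)

#4 stroke at J1  (Se1 fixes effort; stroke away)
#0 stroke at TF1  (J1: last free bond brings flow in)
#1 stroke at J2  (TF TF1: opposite of bond 0)
#2 stroke at J3  (0-jn J2 has e-setter on 1)
#5 stroke at J3  (C1: C, integral causality)
#3 stroke at R1  (only one flow-in slot at J3)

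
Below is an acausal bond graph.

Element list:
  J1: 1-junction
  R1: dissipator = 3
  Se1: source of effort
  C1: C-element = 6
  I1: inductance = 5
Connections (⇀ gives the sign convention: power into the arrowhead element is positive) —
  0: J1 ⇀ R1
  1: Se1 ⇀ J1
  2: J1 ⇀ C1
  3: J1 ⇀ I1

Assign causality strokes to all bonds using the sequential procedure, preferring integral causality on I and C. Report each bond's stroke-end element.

bond 1 stroke→J1  (Se1 (Se) sets effort on bond)
bond 2 stroke→J1  (C1 integral (e out))
bond 3 stroke→I1  (I1 outputs flow p/I1)
bond 0 stroke→J1  (J1: bond 3 brought flow, rest push out)

b0 stroke at J1
b1 stroke at J1
b2 stroke at J1
b3 stroke at I1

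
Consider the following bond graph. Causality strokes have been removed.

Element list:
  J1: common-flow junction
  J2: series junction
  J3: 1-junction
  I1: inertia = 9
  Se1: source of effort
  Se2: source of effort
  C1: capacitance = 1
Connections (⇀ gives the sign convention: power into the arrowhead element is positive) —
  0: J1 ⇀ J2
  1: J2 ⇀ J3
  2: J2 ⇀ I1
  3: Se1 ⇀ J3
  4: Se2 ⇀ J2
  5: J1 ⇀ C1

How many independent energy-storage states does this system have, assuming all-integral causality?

2  (C1, I1 all integral)

bond 3 →J3  (Se1: effort source, stroke at far end)
bond 4 →J2  (Se2 fixes effort; stroke away)
bond 1 →J2  (J3: last free bond brings flow in)
bond 2 →I1  (I1: I, integral causality)
bond 0 →J2  (J2 flow already set via bond 2)
bond 5 →J1  (J1: bond 0 brought flow, rest push out)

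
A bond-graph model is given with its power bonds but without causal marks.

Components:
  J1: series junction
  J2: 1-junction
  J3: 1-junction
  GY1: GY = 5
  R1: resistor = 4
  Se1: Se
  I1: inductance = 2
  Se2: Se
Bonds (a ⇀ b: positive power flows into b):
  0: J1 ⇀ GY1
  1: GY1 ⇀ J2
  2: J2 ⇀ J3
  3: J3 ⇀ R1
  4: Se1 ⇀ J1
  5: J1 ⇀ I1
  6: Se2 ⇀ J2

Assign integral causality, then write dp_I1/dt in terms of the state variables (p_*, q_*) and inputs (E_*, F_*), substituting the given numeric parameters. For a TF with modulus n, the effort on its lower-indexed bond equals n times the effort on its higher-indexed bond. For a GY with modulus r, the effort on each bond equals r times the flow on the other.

b4 →J1  (source Se1 imposes e)
b6 →J2  (source Se2 imposes e)
b5 →I1  (I1 integral (f out))
b0 →J1  (1-jn J1 has f-setter on 5)
b1 →J2  (GY1 both-in/both-out from 0)
b2 →J3  (J2 needs exactly one f-in)
b3 →R1  (only one flow-in slot at J3)

dp_I1/dt = E_Se1 - 5*E_Se2/4 - 25*p_I1/8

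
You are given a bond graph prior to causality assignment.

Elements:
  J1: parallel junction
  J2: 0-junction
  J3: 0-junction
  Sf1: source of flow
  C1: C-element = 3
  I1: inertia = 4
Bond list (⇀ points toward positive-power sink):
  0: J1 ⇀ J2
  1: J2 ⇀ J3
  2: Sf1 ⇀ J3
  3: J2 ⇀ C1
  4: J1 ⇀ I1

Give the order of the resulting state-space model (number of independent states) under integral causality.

2  (C1, I1 all integral)

#2 →Sf1  (Sf1: flow source, stroke at near end)
#1 →J3  (J3 needs exactly one e-in)
#3 →J2  (prefer integral on C1)
#0 →J1  (0-jn J2 has e-setter on 3)
#4 →I1  (J1 effort already set via bond 0)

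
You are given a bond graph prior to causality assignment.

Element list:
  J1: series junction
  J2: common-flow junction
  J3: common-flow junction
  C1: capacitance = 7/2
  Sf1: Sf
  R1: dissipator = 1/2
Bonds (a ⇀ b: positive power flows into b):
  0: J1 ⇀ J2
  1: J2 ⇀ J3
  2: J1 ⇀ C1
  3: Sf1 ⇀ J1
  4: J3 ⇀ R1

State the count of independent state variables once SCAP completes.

b3 stroke→Sf1  (Sf1: flow source, stroke at near end)
b0 stroke→J1  (J1: bond 3 brought flow, rest push out)
b2 stroke→J1  (1-jn J1 has f-setter on 3)
b1 stroke→J2  (J2 flow already set via bond 0)
b4 stroke→J3  (J3: bond 1 brought flow, rest push out)

1  (C1 all integral)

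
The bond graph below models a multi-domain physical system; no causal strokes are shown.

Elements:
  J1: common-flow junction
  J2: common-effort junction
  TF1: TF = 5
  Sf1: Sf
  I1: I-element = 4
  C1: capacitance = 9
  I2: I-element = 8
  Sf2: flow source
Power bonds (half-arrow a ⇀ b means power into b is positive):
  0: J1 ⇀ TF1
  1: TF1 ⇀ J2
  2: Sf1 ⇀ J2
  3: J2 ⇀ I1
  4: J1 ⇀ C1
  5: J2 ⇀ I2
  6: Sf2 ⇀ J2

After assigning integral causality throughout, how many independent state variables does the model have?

#2 stroke at Sf1  (Sf1: flow source, stroke at near end)
#6 stroke at Sf2  (Sf2 (Sf) sets flow on bond)
#3 stroke at I1  (prefer integral on I1)
#4 stroke at J1  (C1: C, integral causality)
#0 stroke at TF1  (J1 needs exactly one f-in)
#1 stroke at J2  (through TF1, causality passes straight; one stroke at TF1)
#5 stroke at I2  (J2 effort already set via bond 1)

3  (C1, I1, I2 all integral)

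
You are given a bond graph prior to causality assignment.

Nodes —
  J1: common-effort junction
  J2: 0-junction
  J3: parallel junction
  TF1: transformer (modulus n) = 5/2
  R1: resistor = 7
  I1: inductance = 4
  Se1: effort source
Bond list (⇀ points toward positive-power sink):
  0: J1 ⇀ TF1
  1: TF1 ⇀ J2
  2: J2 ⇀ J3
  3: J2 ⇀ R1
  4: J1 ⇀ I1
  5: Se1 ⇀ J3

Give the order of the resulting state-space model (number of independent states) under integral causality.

β5 stroke at J3  (Se1: effort source, stroke at far end)
β2 stroke at J2  (common-e at J3 fixed by 5)
β1 stroke at TF1  (0-jn J2 has e-setter on 2)
β3 stroke at R1  (common-e at J2 fixed by 2)
β0 stroke at J1  (through TF1, causality passes straight; one stroke at TF1)
β4 stroke at I1  (J1: bond 0 brought effort, rest push out)

1  (I1 all integral)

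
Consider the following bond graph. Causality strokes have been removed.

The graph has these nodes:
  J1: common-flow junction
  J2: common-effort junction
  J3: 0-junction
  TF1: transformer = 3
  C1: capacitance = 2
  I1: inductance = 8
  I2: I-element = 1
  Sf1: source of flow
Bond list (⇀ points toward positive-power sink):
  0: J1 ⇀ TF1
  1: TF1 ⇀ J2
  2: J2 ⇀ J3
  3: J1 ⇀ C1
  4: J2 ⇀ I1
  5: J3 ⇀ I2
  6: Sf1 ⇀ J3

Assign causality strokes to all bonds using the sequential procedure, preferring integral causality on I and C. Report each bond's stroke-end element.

bond 0 |TF1
bond 1 |J2
bond 2 |J3
bond 3 |J1
bond 4 |I1
bond 5 |I2
bond 6 |Sf1

β6 →Sf1  (source Sf1 imposes f)
β3 →J1  (C1 outputs effort q/C1)
β0 →TF1  (closing 1-jn rule on J1)
β1 →J2  (TF TF1: opposite of bond 0)
β2 →J3  (J2 effort already set via bond 1)
β4 →I1  (J2 effort already set via bond 1)
β5 →I2  (J3: bond 2 brought effort, rest push out)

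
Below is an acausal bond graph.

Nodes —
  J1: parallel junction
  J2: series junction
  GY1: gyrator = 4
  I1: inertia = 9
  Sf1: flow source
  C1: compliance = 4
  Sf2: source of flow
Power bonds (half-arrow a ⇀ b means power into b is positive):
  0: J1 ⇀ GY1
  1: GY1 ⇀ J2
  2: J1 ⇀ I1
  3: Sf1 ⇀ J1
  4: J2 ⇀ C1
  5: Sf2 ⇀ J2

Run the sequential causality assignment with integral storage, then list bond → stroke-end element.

bond 0 |J1
bond 1 |J2
bond 2 |I1
bond 3 |Sf1
bond 4 |J2
bond 5 |Sf2

#3 stroke at Sf1  (Sf1 (Sf) sets flow on bond)
#5 stroke at Sf2  (Sf2: flow source, stroke at near end)
#1 stroke at J2  (J2 flow already set via bond 5)
#4 stroke at J2  (J2 flow already set via bond 5)
#0 stroke at J1  (through GY1, causality inverts; strokes same side of GY1)
#2 stroke at I1  (J1 effort already set via bond 0)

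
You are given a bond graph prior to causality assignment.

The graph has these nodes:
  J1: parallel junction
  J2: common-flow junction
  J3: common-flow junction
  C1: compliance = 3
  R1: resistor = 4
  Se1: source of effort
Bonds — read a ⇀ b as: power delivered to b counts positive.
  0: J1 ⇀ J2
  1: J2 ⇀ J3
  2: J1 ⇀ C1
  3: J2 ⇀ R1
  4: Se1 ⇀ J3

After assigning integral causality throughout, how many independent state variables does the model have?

1  (C1 all integral)

#4 |J3  (source Se1 imposes e)
#1 |J2  (J3 needs exactly one f-in)
#2 |J1  (C1 outputs effort q/C1)
#0 |J2  (J1: bond 2 brought effort, rest push out)
#3 |R1  (only one flow-in slot at J2)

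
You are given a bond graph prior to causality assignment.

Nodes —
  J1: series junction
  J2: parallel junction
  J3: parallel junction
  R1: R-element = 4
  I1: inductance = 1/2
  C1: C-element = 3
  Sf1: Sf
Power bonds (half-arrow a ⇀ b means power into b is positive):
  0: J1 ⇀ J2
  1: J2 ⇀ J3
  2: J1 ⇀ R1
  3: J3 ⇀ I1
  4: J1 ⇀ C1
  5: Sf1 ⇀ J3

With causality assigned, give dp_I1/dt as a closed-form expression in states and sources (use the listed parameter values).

bond 5 |Sf1  (Sf1 (Sf) sets flow on bond)
bond 3 |I1  (prefer integral on I1)
bond 1 |J3  (closing 0-jn rule on J3)
bond 0 |J2  (only one effort-in slot at J2)
bond 2 |J1  (J1 flow already set via bond 0)
bond 4 |J1  (J1: bond 0 brought flow, rest push out)

dp_I1/dt = 4*F_Sf1 - 8*p_I1 - q_C1/3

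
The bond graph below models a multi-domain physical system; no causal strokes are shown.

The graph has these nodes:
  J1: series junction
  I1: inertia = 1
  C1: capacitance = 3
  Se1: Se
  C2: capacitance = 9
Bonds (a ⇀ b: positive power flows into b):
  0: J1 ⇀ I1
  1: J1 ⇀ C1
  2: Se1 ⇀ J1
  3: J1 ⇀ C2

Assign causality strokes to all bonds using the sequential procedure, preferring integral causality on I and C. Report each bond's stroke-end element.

β2 stroke→J1  (source Se1 imposes e)
β0 stroke→I1  (prefer integral on I1)
β1 stroke→J1  (J1: bond 0 brought flow, rest push out)
β3 stroke→J1  (J1: bond 0 brought flow, rest push out)

bond 0 |I1
bond 1 |J1
bond 2 |J1
bond 3 |J1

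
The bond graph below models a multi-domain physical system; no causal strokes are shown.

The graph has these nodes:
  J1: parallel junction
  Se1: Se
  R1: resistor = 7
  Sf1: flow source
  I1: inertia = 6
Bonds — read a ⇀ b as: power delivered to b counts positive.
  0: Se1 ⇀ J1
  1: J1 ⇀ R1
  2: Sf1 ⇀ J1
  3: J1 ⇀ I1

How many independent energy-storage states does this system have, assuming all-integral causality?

β0 stroke at J1  (Se1 (Se) sets effort on bond)
β2 stroke at Sf1  (Sf1: flow source, stroke at near end)
β1 stroke at R1  (common-e at J1 fixed by 0)
β3 stroke at I1  (J1: bond 0 brought effort, rest push out)

1  (I1 all integral)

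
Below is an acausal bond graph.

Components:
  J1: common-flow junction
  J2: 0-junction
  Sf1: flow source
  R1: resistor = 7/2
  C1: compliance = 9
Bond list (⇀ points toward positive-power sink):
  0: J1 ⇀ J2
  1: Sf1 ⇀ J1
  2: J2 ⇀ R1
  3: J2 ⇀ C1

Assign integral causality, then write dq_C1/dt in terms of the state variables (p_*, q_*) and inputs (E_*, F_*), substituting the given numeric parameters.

dq_C1/dt = F_Sf1 - 2*q_C1/63

β1 |Sf1  (Sf1: flow source, stroke at near end)
β0 |J1  (J1: bond 1 brought flow, rest push out)
β3 |J2  (C1 integral (e out))
β2 |R1  (J2 effort already set via bond 3)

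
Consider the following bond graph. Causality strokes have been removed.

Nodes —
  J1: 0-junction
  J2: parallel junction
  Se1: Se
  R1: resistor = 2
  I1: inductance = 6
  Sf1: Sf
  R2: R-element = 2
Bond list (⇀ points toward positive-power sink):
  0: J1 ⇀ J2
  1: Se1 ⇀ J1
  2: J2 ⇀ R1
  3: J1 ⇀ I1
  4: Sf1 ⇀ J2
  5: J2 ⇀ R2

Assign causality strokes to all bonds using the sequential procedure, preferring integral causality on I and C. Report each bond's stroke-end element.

#1 stroke→J1  (Se1: effort source, stroke at far end)
#4 stroke→Sf1  (Sf1 fixes flow; stroke at Sf1)
#0 stroke→J2  (0-jn J1 has e-setter on 1)
#3 stroke→I1  (J1 effort already set via bond 1)
#2 stroke→R1  (J2: bond 0 brought effort, rest push out)
#5 stroke→R2  (J2 effort already set via bond 0)

β0 →J2
β1 →J1
β2 →R1
β3 →I1
β4 →Sf1
β5 →R2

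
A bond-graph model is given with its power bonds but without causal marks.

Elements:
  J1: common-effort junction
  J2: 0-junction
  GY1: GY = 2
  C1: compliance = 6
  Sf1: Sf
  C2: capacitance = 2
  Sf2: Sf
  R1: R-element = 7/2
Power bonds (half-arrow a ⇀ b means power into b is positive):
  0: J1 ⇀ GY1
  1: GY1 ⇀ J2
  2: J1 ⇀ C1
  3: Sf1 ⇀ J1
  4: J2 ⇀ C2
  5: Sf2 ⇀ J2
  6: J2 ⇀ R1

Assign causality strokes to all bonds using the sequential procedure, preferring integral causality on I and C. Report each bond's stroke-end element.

#0 →GY1
#1 →GY1
#2 →J1
#3 →Sf1
#4 →J2
#5 →Sf2
#6 →R1

β3 |Sf1  (Sf1 fixes flow; stroke at Sf1)
β5 |Sf2  (Sf2 (Sf) sets flow on bond)
β2 |J1  (C1: C, integral causality)
β0 |GY1  (0-jn J1 has e-setter on 2)
β1 |GY1  (GY1: gyrator matches bond 0)
β4 |J2  (C2: C, integral causality)
β6 |R1  (J2: bond 4 brought effort, rest push out)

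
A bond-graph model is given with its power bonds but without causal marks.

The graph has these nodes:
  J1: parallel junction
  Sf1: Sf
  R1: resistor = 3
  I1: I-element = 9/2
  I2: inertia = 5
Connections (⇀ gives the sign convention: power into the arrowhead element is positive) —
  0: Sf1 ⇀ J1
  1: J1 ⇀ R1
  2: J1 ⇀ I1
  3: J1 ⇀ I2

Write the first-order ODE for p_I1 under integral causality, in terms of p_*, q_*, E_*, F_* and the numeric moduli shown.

dp_I1/dt = 3*F_Sf1 - 2*p_I1/3 - 3*p_I2/5

b0 |Sf1  (Sf1 (Sf) sets flow on bond)
b2 |I1  (I1: I, integral causality)
b3 |I2  (I2 integral (f out))
b1 |J1  (J1: last free bond brings effort in)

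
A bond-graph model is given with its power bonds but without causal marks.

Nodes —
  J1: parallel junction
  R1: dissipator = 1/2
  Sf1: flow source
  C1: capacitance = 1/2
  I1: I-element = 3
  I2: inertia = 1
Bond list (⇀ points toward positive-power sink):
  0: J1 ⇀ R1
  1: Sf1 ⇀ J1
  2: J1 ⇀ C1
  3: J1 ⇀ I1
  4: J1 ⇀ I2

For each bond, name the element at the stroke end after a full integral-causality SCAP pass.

β0 →R1
β1 →Sf1
β2 →J1
β3 →I1
β4 →I2

β1 |Sf1  (Sf1 fixes flow; stroke at Sf1)
β2 |J1  (C1 outputs effort q/C1)
β0 |R1  (common-e at J1 fixed by 2)
β3 |I1  (J1 effort already set via bond 2)
β4 |I2  (J1 effort already set via bond 2)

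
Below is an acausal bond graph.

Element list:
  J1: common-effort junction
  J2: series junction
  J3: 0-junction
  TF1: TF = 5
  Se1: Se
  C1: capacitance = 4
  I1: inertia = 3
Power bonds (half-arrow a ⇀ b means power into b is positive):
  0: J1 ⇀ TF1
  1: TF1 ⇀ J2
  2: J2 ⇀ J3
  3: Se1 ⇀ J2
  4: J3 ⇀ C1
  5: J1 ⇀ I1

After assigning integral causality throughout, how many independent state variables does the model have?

b3 |J2  (source Se1 imposes e)
b4 |J3  (C1 outputs effort q/C1)
b2 |J2  (J3: bond 4 brought effort, rest push out)
b1 |TF1  (closing 1-jn rule on J2)
b0 |J1  (TF TF1: opposite of bond 1)
b5 |I1  (common-e at J1 fixed by 0)

2  (C1, I1 all integral)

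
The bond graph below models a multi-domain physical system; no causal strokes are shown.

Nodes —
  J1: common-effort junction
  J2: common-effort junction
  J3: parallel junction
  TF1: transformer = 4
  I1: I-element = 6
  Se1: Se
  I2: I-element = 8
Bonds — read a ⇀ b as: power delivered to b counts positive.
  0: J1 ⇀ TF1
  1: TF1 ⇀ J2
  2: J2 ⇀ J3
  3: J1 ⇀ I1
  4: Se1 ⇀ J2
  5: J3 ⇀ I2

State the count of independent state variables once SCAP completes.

2  (I1, I2 all integral)

b4 →J2  (Se1 fixes effort; stroke away)
b1 →TF1  (common-e at J2 fixed by 4)
b2 →J3  (0-jn J2 has e-setter on 4)
b5 →I2  (0-jn J3 has e-setter on 2)
b0 →J1  (TF1 one-in-one-out from 1)
b3 →I1  (J1: bond 0 brought effort, rest push out)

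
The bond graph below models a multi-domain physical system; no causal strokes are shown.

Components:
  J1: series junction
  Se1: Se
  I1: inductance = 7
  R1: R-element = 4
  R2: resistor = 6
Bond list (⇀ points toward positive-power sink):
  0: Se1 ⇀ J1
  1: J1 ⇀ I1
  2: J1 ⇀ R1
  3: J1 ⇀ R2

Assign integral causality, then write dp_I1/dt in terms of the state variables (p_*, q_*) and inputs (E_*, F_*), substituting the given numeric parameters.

β0 |J1  (Se1: effort source, stroke at far end)
β1 |I1  (I1: I, integral causality)
β2 |J1  (1-jn J1 has f-setter on 1)
β3 |J1  (J1 flow already set via bond 1)

dp_I1/dt = E_Se1 - 10*p_I1/7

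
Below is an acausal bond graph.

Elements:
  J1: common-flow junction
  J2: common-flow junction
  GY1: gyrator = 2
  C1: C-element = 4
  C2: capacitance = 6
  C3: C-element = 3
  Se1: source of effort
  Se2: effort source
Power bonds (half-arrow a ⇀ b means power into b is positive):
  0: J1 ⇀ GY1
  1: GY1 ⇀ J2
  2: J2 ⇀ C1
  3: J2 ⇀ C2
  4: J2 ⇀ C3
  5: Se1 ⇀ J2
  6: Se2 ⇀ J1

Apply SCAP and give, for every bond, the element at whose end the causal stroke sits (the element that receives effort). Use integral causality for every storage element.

β0 →GY1
β1 →GY1
β2 →J2
β3 →J2
β4 →J2
β5 →J2
β6 →J1

β5 stroke at J2  (source Se1 imposes e)
β6 stroke at J1  (source Se2 imposes e)
β0 stroke at GY1  (only one flow-in slot at J1)
β1 stroke at GY1  (through GY1, causality inverts; strokes same side of GY1)
β2 stroke at J2  (common-f at J2 fixed by 1)
β3 stroke at J2  (J2 flow already set via bond 1)
β4 stroke at J2  (1-jn J2 has f-setter on 1)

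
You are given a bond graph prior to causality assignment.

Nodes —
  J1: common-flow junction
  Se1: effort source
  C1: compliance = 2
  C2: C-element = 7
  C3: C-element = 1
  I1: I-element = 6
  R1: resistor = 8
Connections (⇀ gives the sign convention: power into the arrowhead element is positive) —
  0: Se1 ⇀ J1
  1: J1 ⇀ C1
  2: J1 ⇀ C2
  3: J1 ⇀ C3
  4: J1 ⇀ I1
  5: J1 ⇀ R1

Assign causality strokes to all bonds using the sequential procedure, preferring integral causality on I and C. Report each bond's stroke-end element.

#0 stroke→J1  (Se1 (Se) sets effort on bond)
#1 stroke→J1  (C1 integral (e out))
#2 stroke→J1  (C2 integral (e out))
#3 stroke→J1  (C3: C, integral causality)
#4 stroke→I1  (I1 outputs flow p/I1)
#5 stroke→J1  (1-jn J1 has f-setter on 4)

#0 stroke at J1
#1 stroke at J1
#2 stroke at J1
#3 stroke at J1
#4 stroke at I1
#5 stroke at J1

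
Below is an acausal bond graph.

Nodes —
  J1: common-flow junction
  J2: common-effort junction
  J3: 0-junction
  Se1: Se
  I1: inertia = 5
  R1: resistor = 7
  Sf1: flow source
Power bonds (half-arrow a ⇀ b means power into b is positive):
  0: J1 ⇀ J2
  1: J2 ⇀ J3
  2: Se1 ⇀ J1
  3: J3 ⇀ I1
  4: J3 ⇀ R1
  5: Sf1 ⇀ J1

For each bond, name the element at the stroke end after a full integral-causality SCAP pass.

β2 stroke→J1  (source Se1 imposes e)
β5 stroke→Sf1  (Sf1: flow source, stroke at near end)
β0 stroke→J1  (1-jn J1 has f-setter on 5)
β1 stroke→J2  (J2: last free bond brings effort in)
β3 stroke→I1  (prefer integral on I1)
β4 stroke→J3  (J3 needs exactly one e-in)

#0 stroke→J1
#1 stroke→J2
#2 stroke→J1
#3 stroke→I1
#4 stroke→J3
#5 stroke→Sf1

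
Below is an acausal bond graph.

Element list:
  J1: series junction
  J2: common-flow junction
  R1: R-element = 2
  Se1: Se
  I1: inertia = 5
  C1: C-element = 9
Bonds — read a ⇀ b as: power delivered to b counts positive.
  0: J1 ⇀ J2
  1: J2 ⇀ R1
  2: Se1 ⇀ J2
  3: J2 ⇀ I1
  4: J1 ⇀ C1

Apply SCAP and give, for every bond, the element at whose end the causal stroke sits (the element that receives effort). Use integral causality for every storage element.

bond 2 →J2  (Se1: effort source, stroke at far end)
bond 3 →I1  (I1: I, integral causality)
bond 0 →J2  (J2 flow already set via bond 3)
bond 1 →J2  (J2 flow already set via bond 3)
bond 4 →J1  (J1: bond 0 brought flow, rest push out)

b0 |J2
b1 |J2
b2 |J2
b3 |I1
b4 |J1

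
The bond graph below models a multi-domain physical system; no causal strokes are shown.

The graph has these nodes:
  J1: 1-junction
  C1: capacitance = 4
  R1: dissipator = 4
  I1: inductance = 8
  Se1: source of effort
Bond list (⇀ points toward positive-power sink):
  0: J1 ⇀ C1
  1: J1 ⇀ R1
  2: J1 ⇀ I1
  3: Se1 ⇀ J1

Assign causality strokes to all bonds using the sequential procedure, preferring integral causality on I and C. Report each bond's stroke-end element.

β0 stroke at J1
β1 stroke at J1
β2 stroke at I1
β3 stroke at J1

b3 stroke at J1  (Se1 (Se) sets effort on bond)
b0 stroke at J1  (prefer integral on C1)
b2 stroke at I1  (I1 outputs flow p/I1)
b1 stroke at J1  (J1 flow already set via bond 2)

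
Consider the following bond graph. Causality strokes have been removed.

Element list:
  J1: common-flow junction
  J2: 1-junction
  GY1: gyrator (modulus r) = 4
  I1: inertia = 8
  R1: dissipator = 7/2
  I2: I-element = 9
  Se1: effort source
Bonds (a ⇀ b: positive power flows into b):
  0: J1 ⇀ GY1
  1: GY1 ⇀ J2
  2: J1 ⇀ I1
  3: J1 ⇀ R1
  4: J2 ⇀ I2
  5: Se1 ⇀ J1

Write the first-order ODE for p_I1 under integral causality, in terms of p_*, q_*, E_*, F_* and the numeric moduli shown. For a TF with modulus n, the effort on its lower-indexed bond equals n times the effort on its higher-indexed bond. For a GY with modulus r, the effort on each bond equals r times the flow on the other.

#5 stroke→J1  (source Se1 imposes e)
#2 stroke→I1  (I1: I, integral causality)
#0 stroke→J1  (common-f at J1 fixed by 2)
#3 stroke→J1  (J1: bond 2 brought flow, rest push out)
#1 stroke→J2  (GY1: gyrator matches bond 0)
#4 stroke→I2  (only one flow-in slot at J2)

dp_I1/dt = E_Se1 - 7*p_I1/16 - 4*p_I2/9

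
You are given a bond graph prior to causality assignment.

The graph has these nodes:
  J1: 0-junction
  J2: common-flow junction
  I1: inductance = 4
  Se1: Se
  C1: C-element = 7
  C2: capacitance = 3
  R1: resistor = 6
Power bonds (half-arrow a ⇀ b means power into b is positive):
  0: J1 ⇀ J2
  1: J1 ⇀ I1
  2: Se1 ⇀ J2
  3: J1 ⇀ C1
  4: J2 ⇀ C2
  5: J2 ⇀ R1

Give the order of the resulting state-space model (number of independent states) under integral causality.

β2 stroke at J2  (source Se1 imposes e)
β1 stroke at I1  (I1 outputs flow p/I1)
β3 stroke at J1  (C1 integral (e out))
β0 stroke at J2  (common-e at J1 fixed by 3)
β4 stroke at J2  (C2 integral (e out))
β5 stroke at R1  (J2 needs exactly one f-in)

3  (C1, C2, I1 all integral)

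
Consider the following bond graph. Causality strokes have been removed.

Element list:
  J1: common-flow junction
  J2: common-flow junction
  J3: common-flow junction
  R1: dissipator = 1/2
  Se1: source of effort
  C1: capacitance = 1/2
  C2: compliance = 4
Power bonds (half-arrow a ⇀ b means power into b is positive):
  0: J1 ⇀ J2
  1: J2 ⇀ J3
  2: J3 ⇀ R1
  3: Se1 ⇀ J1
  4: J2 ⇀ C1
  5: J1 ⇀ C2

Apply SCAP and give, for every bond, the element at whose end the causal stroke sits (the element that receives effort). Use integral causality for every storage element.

#0 |J2
#1 |J3
#2 |R1
#3 |J1
#4 |J2
#5 |J1

#3 →J1  (Se1 fixes effort; stroke away)
#4 →J2  (C1 integral (e out))
#5 →J1  (prefer integral on C2)
#0 →J2  (only one flow-in slot at J1)
#1 →J3  (J2: last free bond brings flow in)
#2 →R1  (J3: last free bond brings flow in)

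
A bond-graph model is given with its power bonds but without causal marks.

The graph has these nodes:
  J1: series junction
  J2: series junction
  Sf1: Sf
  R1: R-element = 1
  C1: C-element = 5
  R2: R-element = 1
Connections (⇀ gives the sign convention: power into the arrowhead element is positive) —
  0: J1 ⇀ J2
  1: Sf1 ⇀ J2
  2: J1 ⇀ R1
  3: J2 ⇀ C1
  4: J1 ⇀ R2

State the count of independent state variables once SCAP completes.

1  (C1 all integral)

#1 stroke→Sf1  (Sf1 (Sf) sets flow on bond)
#0 stroke→J2  (common-f at J2 fixed by 1)
#3 stroke→J2  (J2: bond 1 brought flow, rest push out)
#2 stroke→J1  (J1 flow already set via bond 0)
#4 stroke→J1  (1-jn J1 has f-setter on 0)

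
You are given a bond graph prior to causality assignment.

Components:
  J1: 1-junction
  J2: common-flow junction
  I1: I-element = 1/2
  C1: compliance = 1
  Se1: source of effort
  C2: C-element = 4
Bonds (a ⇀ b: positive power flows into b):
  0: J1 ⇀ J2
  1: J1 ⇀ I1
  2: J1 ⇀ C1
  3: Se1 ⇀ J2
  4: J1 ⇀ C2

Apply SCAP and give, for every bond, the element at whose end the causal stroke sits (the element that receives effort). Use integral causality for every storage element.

bond 0 stroke→J1
bond 1 stroke→I1
bond 2 stroke→J1
bond 3 stroke→J2
bond 4 stroke→J1

β3 →J2  (source Se1 imposes e)
β0 →J1  (J2: last free bond brings flow in)
β1 →I1  (prefer integral on I1)
β2 →J1  (1-jn J1 has f-setter on 1)
β4 →J1  (1-jn J1 has f-setter on 1)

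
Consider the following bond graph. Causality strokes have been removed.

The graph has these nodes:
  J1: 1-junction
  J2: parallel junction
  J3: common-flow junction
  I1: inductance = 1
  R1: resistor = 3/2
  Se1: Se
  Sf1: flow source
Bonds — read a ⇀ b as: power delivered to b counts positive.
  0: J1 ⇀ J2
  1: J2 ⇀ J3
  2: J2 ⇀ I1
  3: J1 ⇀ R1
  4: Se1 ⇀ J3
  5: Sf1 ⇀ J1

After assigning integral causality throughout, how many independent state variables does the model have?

1  (I1 all integral)

β4 |J3  (Se1 fixes effort; stroke away)
β5 |Sf1  (Sf1: flow source, stroke at near end)
β0 |J1  (J1: bond 5 brought flow, rest push out)
β3 |J1  (J1 flow already set via bond 5)
β1 |J2  (J3: last free bond brings flow in)
β2 |I1  (J2 effort already set via bond 1)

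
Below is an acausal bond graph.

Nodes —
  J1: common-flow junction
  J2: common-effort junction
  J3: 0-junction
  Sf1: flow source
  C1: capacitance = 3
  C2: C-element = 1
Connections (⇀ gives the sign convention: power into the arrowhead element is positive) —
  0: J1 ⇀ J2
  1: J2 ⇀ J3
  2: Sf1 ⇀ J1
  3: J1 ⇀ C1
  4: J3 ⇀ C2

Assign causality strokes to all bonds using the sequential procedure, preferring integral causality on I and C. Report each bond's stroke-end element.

b0 stroke at J1
b1 stroke at J2
b2 stroke at Sf1
b3 stroke at J1
b4 stroke at J3

#2 →Sf1  (Sf1 fixes flow; stroke at Sf1)
#0 →J1  (J1 flow already set via bond 2)
#3 →J1  (1-jn J1 has f-setter on 2)
#1 →J2  (closing 0-jn rule on J2)
#4 →J3  (J3 needs exactly one e-in)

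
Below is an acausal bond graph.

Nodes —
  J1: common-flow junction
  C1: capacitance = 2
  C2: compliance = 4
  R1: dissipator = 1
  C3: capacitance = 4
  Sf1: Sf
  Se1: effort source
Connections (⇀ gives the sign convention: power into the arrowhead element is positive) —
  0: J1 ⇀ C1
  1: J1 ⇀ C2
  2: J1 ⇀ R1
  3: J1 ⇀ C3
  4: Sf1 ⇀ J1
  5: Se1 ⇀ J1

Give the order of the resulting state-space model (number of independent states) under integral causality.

3  (C1, C2, C3 all integral)

β4 |Sf1  (Sf1: flow source, stroke at near end)
β5 |J1  (Se1 fixes effort; stroke away)
β0 |J1  (1-jn J1 has f-setter on 4)
β1 |J1  (J1: bond 4 brought flow, rest push out)
β2 |J1  (J1 flow already set via bond 4)
β3 |J1  (J1 flow already set via bond 4)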